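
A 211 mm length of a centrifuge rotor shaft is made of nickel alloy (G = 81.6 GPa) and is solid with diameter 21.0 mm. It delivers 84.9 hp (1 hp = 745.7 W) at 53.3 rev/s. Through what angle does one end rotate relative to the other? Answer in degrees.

ω = 2π·53.3 = 334.9 rad/s, so T = P/ω = 84.9×745.7 / 334.9 = 189.0 N·m.
J = πd⁴/32 = π(0.0210)⁴/32 = 1.909×10^-8 m⁴.
θ = T·L/(G·J) = 189.0 × 0.211 / (81.6×10⁹ × 1.909×10^-8) = 0.02560 rad.

1.47°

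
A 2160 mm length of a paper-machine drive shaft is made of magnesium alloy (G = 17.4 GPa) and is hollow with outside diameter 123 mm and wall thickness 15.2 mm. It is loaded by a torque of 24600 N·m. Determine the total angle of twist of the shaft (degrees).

J = π(d_o⁴ − d_i⁴)/32 = π(0.123⁴ − 0.0926⁴)/32 = 1.525×10^-5 m⁴.
θ = T·L/(G·J) = 24600 × 2.16 / (17.4×10⁹ × 1.525×10^-5) = 0.2002 rad.

11.5°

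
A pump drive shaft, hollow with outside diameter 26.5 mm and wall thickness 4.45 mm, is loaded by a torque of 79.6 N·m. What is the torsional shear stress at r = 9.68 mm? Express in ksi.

2.87 ksi

J = π(d_o⁴ − d_i⁴)/32 = π(0.0265⁴ − 0.0176⁴)/32 = 3.900×10^-8 m⁴.
Shear stress varies linearly with radius: τ = T·r/J = 79.60 × 0.00968 / 3.900×10^-8 = 1.976×10^7 Pa.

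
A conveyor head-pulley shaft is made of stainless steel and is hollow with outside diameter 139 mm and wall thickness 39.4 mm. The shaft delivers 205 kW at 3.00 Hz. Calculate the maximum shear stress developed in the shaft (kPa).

21400 kPa

ω = 2π·3.00 = 18.85 rad/s, so T = P/ω = 205×10³ / 18.85 = 10880 N·m.
J = π(d_o⁴ − d_i⁴)/32 = π(0.139⁴ − 0.0602⁴)/32 = 3.536×10^-5 m⁴.
τ_max = T·r/J = 10880 × 0.0695 / 3.536×10^-5 = 2.138×10^7 Pa.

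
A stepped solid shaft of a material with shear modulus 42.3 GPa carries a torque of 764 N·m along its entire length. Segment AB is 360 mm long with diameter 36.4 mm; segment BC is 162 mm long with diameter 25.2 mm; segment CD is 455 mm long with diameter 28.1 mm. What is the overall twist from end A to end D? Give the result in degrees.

14.1°

J_AB = π(0.0364)⁴/32 = 1.72×10^-7 m⁴; J_BC = π(0.0252)⁴/32 = 3.96×10^-8 m⁴; J_CD = π(0.0281)⁴/32 = 6.12×10^-8 m⁴.
θ = (T/G)·Σ L_i/J_i = (764.0/42.3×10⁹)·(0.360/1.72×10^-7 + 0.162/3.96×10^-8 + 0.455/6.12×10^-8) = 0.2459 rad.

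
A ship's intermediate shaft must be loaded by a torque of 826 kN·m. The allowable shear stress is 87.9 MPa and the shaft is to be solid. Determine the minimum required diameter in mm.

For a solid shaft τ_max = 16T/(πd³), so d = (16T/(π τ_allow))^(1/3) = (16·826000/(π·8.79×10^7))^(1/3) = 0.3631 m.

363 mm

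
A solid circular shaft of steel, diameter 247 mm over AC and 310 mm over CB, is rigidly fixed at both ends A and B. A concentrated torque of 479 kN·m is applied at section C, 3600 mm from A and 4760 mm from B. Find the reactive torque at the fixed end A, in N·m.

167000 N·m

Compatibility: T_A·a/J_AC = T_B·b/J_CB with T_A + T_B = T₀.
J_AC = 3.65×10^-4 m⁴, J_CB = 9.07×10^-4 m⁴, so T_A = T₀·(J_AC/a)/((J_AC/a)+(J_CB/b)) = 166500 N·m, T_B = 312500 N·m.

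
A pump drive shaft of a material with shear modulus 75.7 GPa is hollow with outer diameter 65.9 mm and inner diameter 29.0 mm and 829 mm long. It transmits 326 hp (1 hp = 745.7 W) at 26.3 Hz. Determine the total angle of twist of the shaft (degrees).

0.518°

ω = 2π·26.3 = 165.2 rad/s, so T = P/ω = 326×745.7 / 165.2 = 1471 N·m.
J = π(d_o⁴ − d_i⁴)/32 = π(0.0659⁴ − 0.0290⁴)/32 = 1.782×10^-6 m⁴.
θ = T·L/(G·J) = 1471 × 0.829 / (75.7×10⁹ × 1.782×10^-6) = 9.040×10^-3 rad.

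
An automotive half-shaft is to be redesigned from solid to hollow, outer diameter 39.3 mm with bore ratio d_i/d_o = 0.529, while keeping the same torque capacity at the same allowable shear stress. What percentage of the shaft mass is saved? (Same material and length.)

Equal τ_max and T ⇒ the solid shaft needs d_s³ = d_o³(1−k⁴), so d_s = 39.3·(1−0.529⁴)^(1/3) = 38.25 mm.
Area ratio A_h/A_s = d_o²(1−k²)/d_s² = (1−k²)/(1−k⁴)^(2/3) = 0.7604.
Mass saving = 1 − 0.7604 = 24.0 %.

24.0 %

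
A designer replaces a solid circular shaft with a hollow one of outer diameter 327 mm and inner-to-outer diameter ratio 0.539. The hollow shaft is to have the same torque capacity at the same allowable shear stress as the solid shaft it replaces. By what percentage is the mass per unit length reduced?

24.8 %

Equal τ_max and T ⇒ the solid shaft needs d_s³ = d_o³(1−k⁴), so d_s = 327·(1−0.539⁴)^(1/3) = 317.5 mm.
Area ratio A_h/A_s = d_o²(1−k²)/d_s² = (1−k²)/(1−k⁴)^(2/3) = 0.7524.
Mass saving = 1 − 0.7524 = 24.8 %.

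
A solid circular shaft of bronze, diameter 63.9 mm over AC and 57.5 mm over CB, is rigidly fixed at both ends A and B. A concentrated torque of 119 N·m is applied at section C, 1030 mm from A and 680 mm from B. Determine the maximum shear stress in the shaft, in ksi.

0.230 ksi

Compatibility: T_A·a/J_AC = T_B·b/J_CB with T_A + T_B = T₀.
J_AC = 1.64×10^-6 m⁴, J_CB = 1.07×10^-6 m⁴, so T_A = T₀·(J_AC/a)/((J_AC/a)+(J_CB/b)) = 59.71 N·m, T_B = 59.29 N·m.
τ in each portion: τ_AC = 1.17×10^6 Pa, τ_CB = 1.59×10^6 Pa; maximum is in CB.
τ_max = T_CB·r/J = 59.29·0.0288/1.07×10^-6 = 1.588×10^6 Pa.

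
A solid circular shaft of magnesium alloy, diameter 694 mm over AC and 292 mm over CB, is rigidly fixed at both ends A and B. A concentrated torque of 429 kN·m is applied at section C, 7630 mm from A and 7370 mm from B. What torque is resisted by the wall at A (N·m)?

416000 N·m

Compatibility: T_A·a/J_AC = T_B·b/J_CB with T_A + T_B = T₀.
J_AC = 0.0228 m⁴, J_CB = 7.14×10^-4 m⁴, so T_A = T₀·(J_AC/a)/((J_AC/a)+(J_CB/b)) = 415500 N·m, T_B = 13480 N·m.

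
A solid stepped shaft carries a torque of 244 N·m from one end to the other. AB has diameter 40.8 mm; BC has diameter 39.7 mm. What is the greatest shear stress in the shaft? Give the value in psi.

Under the same torque, τ_max = 16T/(πd³) is largest where d is smallest — segment BC (d = 39.7 mm).
τ_max = 16·244.0/(π·(0.0397)³) = 1.986×10^7 Pa.

2880 psi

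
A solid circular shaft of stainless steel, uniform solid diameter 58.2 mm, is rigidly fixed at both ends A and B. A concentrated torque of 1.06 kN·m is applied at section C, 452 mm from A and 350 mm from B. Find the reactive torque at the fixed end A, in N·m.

463 N·m

With uniform GJ and both ends fixed, compatibility θ_AC = θ_CB gives T_A·a = T_B·b, together with T_A + T_B = T₀.
T_A = T₀·b/(a+b) = 1060·350/802.0 = 462.6 N·m; T_B = 597.4 N·m.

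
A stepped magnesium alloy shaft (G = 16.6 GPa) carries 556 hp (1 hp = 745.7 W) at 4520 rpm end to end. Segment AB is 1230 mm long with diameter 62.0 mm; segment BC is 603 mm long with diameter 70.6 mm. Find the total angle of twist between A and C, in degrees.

ω = 2π·4520/60 = 473.3 rad/s, so T = P/ω = 556×745.7 / 473.3 = 875.9 N·m.
J_AB = π(0.0620)⁴/32 = 1.45×10^-6 m⁴; J_BC = π(0.0706)⁴/32 = 2.44×10^-6 m⁴.
θ = (T/G)·Σ L_i/J_i = (875.9/16.6×10⁹)·(1.23/1.45×10^-6 + 0.603/2.44×10^-6) = 0.05779 rad.

3.31°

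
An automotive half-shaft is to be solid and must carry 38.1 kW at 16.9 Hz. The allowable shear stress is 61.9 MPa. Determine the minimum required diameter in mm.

ω = 2π·16.9 = 106.2 rad/s, so T = P/ω = 38.1×10³ / 106.2 = 358.8 N·m.
For a solid shaft τ_max = 16T/(πd³), so d = (16T/(π τ_allow))^(1/3) = (16·358.8/(π·6.19×10^7))^(1/3) = 0.03091 m.

30.9 mm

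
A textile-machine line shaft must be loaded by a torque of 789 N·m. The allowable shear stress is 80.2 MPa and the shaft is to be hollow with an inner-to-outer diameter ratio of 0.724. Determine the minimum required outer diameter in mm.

41.0 mm

For a hollow shaft with d_i/d_o = 0.724: τ_max = 16T/(π d_o³ (1−k⁴)), so d_o = [16T/(π τ_allow (1−k⁴))]^(1/3) = [16·789.0/(π·8.02×10^7·0.7252)]^(1/3) = 0.04103 m.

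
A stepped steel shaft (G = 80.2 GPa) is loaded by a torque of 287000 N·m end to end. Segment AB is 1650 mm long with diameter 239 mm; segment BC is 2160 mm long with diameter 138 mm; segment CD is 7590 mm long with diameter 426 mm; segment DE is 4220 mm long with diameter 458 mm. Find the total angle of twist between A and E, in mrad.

247 mrad

J_AB = π(0.239)⁴/32 = 3.20×10^-4 m⁴; J_BC = π(0.138)⁴/32 = 3.56×10^-5 m⁴; J_CD = π(0.426)⁴/32 = 3.23×10^-3 m⁴; J_DE = π(0.458)⁴/32 = 4.32×10^-3 m⁴.
θ = (T/G)·Σ L_i/J_i = (287000/80.2×10⁹)·(1.65/3.20×10^-4 + 2.16/3.56×10^-5 + 7.59/3.23×10^-3 + 4.22/4.32×10^-3) = 0.2474 rad.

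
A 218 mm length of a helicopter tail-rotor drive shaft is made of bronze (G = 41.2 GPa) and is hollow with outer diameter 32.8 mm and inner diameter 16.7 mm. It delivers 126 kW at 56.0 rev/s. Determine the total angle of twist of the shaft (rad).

0.0179 rad

ω = 2π·56.0 = 351.9 rad/s, so T = P/ω = 126×10³ / 351.9 = 358.1 N·m.
J = π(d_o⁴ − d_i⁴)/32 = π(0.0328⁴ − 0.0167⁴)/32 = 1.060×10^-7 m⁴.
θ = T·L/(G·J) = 358.1 × 0.218 / (41.2×10⁹ × 1.060×10^-7) = 0.01788 rad.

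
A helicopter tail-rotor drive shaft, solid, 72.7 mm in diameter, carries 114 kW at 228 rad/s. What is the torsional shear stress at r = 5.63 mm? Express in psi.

ω = 228 rad/s, so T = P/ω = 114×10³ / 228.0 = 500.0 N·m.
J = πd⁴/32 = π(0.0727)⁴/32 = 2.742×10^-6 m⁴.
Shear stress varies linearly with radius: τ = T·r/J = 500.0 × 0.00563 / 2.742×10^-6 = 1.026×10^6 Pa.

149 psi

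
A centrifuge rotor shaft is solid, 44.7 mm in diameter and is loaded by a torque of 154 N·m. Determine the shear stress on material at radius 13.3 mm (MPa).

5.23 MPa

J = πd⁴/32 = π(0.0447)⁴/32 = 3.919×10^-7 m⁴.
Shear stress varies linearly with radius: τ = T·r/J = 154.0 × 0.0133 / 3.919×10^-7 = 5.226×10^6 Pa.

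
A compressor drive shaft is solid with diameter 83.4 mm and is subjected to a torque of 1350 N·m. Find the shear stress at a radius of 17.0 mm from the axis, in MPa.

J = πd⁴/32 = π(0.0834)⁴/32 = 4.750×10^-6 m⁴.
Shear stress varies linearly with radius: τ = T·r/J = 1350 × 0.0170 / 4.750×10^-6 = 4.832×10^6 Pa.

4.83 MPa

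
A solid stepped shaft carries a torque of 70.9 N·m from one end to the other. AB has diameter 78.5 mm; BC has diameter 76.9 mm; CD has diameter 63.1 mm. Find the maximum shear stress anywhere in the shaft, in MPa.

1.44 MPa

Under the same torque, τ_max = 16T/(πd³) is largest where d is smallest — segment CD (d = 63.1 mm).
τ_max = 16·70.90/(π·(0.0631)³) = 1.437×10^6 Pa.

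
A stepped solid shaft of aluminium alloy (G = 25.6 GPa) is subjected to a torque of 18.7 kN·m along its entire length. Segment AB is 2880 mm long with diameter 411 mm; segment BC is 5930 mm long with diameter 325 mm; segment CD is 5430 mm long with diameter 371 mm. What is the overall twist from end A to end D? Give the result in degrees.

0.392°

J_AB = π(0.411)⁴/32 = 2.80×10^-3 m⁴; J_BC = π(0.325)⁴/32 = 1.10×10^-3 m⁴; J_CD = π(0.371)⁴/32 = 1.86×10^-3 m⁴.
θ = (T/G)·Σ L_i/J_i = (18700/25.6×10⁹)·(2.88/2.80×10^-3 + 5.93/1.10×10^-3 + 5.43/1.86×10^-3) = 6.838×10^-3 rad.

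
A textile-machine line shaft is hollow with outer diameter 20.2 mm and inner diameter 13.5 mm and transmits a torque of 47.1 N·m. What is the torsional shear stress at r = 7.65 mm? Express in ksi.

J = π(d_o⁴ − d_i⁴)/32 = π(0.0202⁴ − 0.0135⁴)/32 = 1.308×10^-8 m⁴.
Shear stress varies linearly with radius: τ = T·r/J = 47.10 × 0.00765 / 1.308×10^-8 = 2.754×10^7 Pa.

3.99 ksi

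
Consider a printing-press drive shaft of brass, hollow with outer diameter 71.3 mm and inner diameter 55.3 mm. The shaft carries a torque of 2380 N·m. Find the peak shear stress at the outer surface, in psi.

J = π(d_o⁴ − d_i⁴)/32 = π(0.0713⁴ − 0.0553⁴)/32 = 1.619×10^-6 m⁴.
τ_max = T·r/J = 2380 × 0.0357 / 1.619×10^-6 = 5.240×10^7 Pa.

7600 psi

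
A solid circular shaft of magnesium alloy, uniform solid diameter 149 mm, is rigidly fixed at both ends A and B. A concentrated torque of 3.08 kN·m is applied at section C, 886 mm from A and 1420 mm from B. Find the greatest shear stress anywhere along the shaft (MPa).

2.92 MPa

With uniform GJ and both ends fixed, compatibility θ_AC = θ_CB gives T_A·a = T_B·b, together with T_A + T_B = T₀.
T_A = T₀·b/(a+b) = 3080·1420/2306 = 1897 N·m; T_B = 1183 N·m.
τ in each portion: τ_AC = 2.92×10^6 Pa, τ_CB = 1.82×10^6 Pa; maximum is in AC.
τ_max = T_AC·r/J = 1897·0.0745/4.84×10^-5 = 2.920×10^6 Pa.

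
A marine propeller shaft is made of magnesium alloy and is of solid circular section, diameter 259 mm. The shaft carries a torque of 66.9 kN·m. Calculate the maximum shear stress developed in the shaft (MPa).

J = πd⁴/32 = π(0.259)⁴/32 = 4.418×10^-4 m⁴.
τ_max = T·r/J = 66900 × 0.130 / 4.418×10^-4 = 1.961×10^7 Pa.

19.6 MPa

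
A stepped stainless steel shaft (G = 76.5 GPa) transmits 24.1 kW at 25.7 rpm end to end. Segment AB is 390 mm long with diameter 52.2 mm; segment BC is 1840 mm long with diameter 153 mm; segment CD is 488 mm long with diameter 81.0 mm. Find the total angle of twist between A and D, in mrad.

ω = 2π·25.7/60 = 2.691 rad/s, so T = P/ω = 24.1×10³ / 2.691 = 8955 N·m.
J_AB = π(0.0522)⁴/32 = 7.29×10^-7 m⁴; J_BC = π(0.153)⁴/32 = 5.38×10^-5 m⁴; J_CD = π(0.0810)⁴/32 = 4.23×10^-6 m⁴.
θ = (T/G)·Σ L_i/J_i = (8955/76.5×10⁹)·(0.390/7.29×10^-7 + 1.84/5.38×10^-5 + 0.488/4.23×10^-6) = 0.08015 rad.

80.1 mrad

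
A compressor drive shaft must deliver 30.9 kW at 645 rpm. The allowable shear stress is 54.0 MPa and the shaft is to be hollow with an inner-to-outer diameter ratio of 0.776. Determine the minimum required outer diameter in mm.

40.8 mm

ω = 2π·645/60 = 67.54 rad/s, so T = P/ω = 30.9×10³ / 67.54 = 457.5 N·m.
For a hollow shaft with d_i/d_o = 0.776: τ_max = 16T/(π d_o³ (1−k⁴)), so d_o = [16T/(π τ_allow (1−k⁴))]^(1/3) = [16·457.5/(π·5.40×10^7·0.6374)]^(1/3) = 0.04076 m.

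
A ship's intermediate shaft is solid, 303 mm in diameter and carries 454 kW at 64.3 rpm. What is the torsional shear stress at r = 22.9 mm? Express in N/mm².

1.87 N/mm²

ω = 2π·64.3/60 = 6.733 rad/s, so T = P/ω = 454×10³ / 6.733 = 67420 N·m.
J = πd⁴/32 = π(0.303)⁴/32 = 8.275×10^-4 m⁴.
Shear stress varies linearly with radius: τ = T·r/J = 67420 × 0.0229 / 8.275×10^-4 = 1.866×10^6 Pa.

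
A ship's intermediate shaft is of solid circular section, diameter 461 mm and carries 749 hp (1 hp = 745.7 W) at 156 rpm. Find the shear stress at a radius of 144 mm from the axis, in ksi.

ω = 2π·156/60 = 16.34 rad/s, so T = P/ω = 749×745.7 / 16.34 = 34190 N·m.
J = πd⁴/32 = π(0.461)⁴/32 = 4.434×10^-3 m⁴.
Shear stress varies linearly with radius: τ = T·r/J = 34190 × 0.144 / 4.434×10^-3 = 1.110×10^6 Pa.

0.161 ksi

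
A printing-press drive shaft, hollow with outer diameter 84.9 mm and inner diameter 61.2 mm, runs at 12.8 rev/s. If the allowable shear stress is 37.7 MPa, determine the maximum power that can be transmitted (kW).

266 kW

J = π(d_o⁴ − d_i⁴)/32 = π(0.0849⁴ − 0.0612⁴)/32 = 3.723×10^-6 m⁴.
T_max = τ_allow·J/r = 3.77×10^7 × 3.723×10^-6 / 0.0425 = 3307 N·m.
ω = 2π·12.8 = 80.42 rad/s, so P_max = T_max·ω = 2.660×10^5 W.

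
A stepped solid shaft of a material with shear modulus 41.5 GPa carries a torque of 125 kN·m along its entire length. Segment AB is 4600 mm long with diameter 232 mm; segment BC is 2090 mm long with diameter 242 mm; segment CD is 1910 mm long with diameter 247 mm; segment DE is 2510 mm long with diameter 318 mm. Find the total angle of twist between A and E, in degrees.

5.20°

J_AB = π(0.232)⁴/32 = 2.84×10^-4 m⁴; J_BC = π(0.242)⁴/32 = 3.37×10^-4 m⁴; J_CD = π(0.247)⁴/32 = 3.65×10^-4 m⁴; J_DE = π(0.318)⁴/32 = 1.00×10^-3 m⁴.
θ = (T/G)·Σ L_i/J_i = (125000/41.5×10⁹)·(4.60/2.84×10^-4 + 2.09/3.37×10^-4 + 1.91/3.65×10^-4 + 2.51/1.00×10^-3) = 0.09069 rad.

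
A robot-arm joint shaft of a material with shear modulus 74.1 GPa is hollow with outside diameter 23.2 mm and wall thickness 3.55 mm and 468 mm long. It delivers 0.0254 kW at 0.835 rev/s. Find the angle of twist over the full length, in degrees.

ω = 2π·0.835 = 5.246 rad/s, so T = P/ω = 0.0254×10³ / 5.246 = 4.841 N·m.
J = π(d_o⁴ − d_i⁴)/32 = π(0.0232⁴ − 0.0161⁴)/32 = 2.185×10^-8 m⁴.
θ = T·L/(G·J) = 4.841 × 0.468 / (74.1×10⁹ × 2.185×10^-8) = 1.400×10^-3 rad.

0.0802°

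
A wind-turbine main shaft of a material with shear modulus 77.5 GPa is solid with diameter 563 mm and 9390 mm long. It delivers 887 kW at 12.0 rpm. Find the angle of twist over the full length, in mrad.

ω = 2π·12.0/60 = 1.257 rad/s, so T = P/ω = 887×10³ / 1.257 = 705900 N·m.
J = πd⁴/32 = π(0.563)⁴/32 = 9.864×10^-3 m⁴.
θ = T·L/(G·J) = 705900 × 9.39 / (77.5×10⁹ × 9.864×10^-3) = 8.671×10^-3 rad.

8.67 mrad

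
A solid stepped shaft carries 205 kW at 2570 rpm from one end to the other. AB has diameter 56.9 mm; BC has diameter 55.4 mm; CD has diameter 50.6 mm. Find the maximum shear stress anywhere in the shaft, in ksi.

ω = 2π·2570/60 = 269.1 rad/s, so T = P/ω = 205×10³ / 269.1 = 761.7 N·m.
Under the same torque, τ_max = 16T/(πd³) is largest where d is smallest — segment CD (d = 50.6 mm).
τ_max = 16·761.7/(π·(0.0506)³) = 2.994×10^7 Pa.

4.34 ksi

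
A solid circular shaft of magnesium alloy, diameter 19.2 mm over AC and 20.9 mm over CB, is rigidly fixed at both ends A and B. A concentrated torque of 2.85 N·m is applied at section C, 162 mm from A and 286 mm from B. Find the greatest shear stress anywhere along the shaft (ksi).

0.166 ksi

Compatibility: T_A·a/J_AC = T_B·b/J_CB with T_A + T_B = T₀.
J_AC = 1.33×10^-8 m⁴, J_CB = 1.87×10^-8 m⁴, so T_A = T₀·(J_AC/a)/((J_AC/a)+(J_CB/b)) = 1.587 N·m, T_B = 1.263 N·m.
τ in each portion: τ_AC = 1.14×10^6 Pa, τ_CB = 7.04×10^5 Pa; maximum is in AC.
τ_max = T_AC·r/J = 1.587·0.00960/1.33×10^-8 = 1.142×10^6 Pa.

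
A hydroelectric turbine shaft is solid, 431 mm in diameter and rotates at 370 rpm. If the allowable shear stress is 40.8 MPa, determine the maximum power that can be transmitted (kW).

24900 kW

J = πd⁴/32 = π(0.431)⁴/32 = 3.388×10^-3 m⁴.
T_max = τ_allow·J/r = 4.08×10^7 × 3.388×10^-3 / 0.215 = 641400 N·m.
ω = 2π·370/60 = 38.75 rad/s, so P_max = T_max·ω = 2.485×10^7 W.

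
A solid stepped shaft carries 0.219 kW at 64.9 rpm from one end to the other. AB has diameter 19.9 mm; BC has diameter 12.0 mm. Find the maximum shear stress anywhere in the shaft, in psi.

13800 psi

ω = 2π·64.9/60 = 6.796 rad/s, so T = P/ω = 0.219×10³ / 6.796 = 32.22 N·m.
Under the same torque, τ_max = 16T/(πd³) is largest where d is smallest — segment BC (d = 12.0 mm).
τ_max = 16·32.22/(π·(0.0120)³) = 9.497×10^7 Pa.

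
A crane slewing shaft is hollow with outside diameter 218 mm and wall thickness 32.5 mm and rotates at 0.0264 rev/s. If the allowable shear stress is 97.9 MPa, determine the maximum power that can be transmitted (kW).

J = π(d_o⁴ − d_i⁴)/32 = π(0.218⁴ − 0.153⁴)/32 = 1.679×10^-4 m⁴.
T_max = τ_allow·J/r = 9.79×10^7 × 1.679×10^-4 / 0.109 = 150800 N·m.
ω = 2π·0.0264 = 0.1659 rad/s, so P_max = T_max·ω = 2.502×10^4 W.

25.0 kW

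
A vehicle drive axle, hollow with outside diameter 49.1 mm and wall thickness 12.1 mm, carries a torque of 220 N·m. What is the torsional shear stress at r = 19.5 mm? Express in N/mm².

8.05 N/mm²

J = π(d_o⁴ − d_i⁴)/32 = π(0.0491⁴ − 0.0249⁴)/32 = 5.329×10^-7 m⁴.
Shear stress varies linearly with radius: τ = T·r/J = 220.0 × 0.0195 / 5.329×10^-7 = 8.051×10^6 Pa.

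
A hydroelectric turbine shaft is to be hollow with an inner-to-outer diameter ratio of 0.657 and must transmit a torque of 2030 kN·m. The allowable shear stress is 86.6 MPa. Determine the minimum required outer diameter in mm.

527 mm

For a hollow shaft with d_i/d_o = 0.657: τ_max = 16T/(π d_o³ (1−k⁴)), so d_o = [16T/(π τ_allow (1−k⁴))]^(1/3) = [16·2.030e6/(π·8.66×10^7·0.8137)]^(1/3) = 0.5274 m.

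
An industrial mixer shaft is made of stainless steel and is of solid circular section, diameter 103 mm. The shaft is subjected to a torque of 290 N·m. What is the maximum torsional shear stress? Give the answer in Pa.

J = πd⁴/32 = π(0.103)⁴/32 = 1.105×10^-5 m⁴.
τ_max = T·r/J = 290.0 × 0.0515 / 1.105×10^-5 = 1.352×10^6 Pa.

1.35e6 Pa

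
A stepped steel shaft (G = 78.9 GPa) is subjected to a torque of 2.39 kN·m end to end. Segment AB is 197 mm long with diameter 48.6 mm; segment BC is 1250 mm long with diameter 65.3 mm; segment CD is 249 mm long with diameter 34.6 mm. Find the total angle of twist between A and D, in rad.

J_AB = π(0.0486)⁴/32 = 5.48×10^-7 m⁴; J_BC = π(0.0653)⁴/32 = 1.79×10^-6 m⁴; J_CD = π(0.0346)⁴/32 = 1.41×10^-7 m⁴.
θ = (T/G)·Σ L_i/J_i = (2390/78.9×10⁹)·(0.197/5.48×10^-7 + 1.25/1.79×10^-6 + 0.249/1.41×10^-7) = 0.08571 rad.

0.0857 rad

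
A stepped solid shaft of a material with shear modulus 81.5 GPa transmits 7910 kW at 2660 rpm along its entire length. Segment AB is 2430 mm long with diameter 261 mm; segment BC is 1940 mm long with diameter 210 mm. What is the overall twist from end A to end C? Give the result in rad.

0.00540 rad

ω = 2π·2660/60 = 278.6 rad/s, so T = P/ω = 7910×10³ / 278.6 = 28400 N·m.
J_AB = π(0.261)⁴/32 = 4.56×10^-4 m⁴; J_BC = π(0.210)⁴/32 = 1.91×10^-4 m⁴.
θ = (T/G)·Σ L_i/J_i = (28400/81.5×10⁹)·(2.43/4.56×10^-4 + 1.94/1.91×10^-4) = 5.399×10^-3 rad.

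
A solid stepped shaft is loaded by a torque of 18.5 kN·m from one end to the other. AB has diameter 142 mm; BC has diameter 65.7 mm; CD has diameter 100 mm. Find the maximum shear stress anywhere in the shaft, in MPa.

332 MPa

Under the same torque, τ_max = 16T/(πd³) is largest where d is smallest — segment BC (d = 65.7 mm).
τ_max = 16·18500/(π·(0.0657)³) = 3.322×10^8 Pa.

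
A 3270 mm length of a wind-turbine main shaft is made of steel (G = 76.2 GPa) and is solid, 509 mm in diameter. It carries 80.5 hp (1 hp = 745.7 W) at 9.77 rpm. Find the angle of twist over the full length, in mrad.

0.382 mrad

ω = 2π·9.77/60 = 1.023 rad/s, so T = P/ω = 80.5×745.7 / 1.023 = 58670 N·m.
J = πd⁴/32 = π(0.509)⁴/32 = 6.590×10^-3 m⁴.
θ = T·L/(G·J) = 58670 × 3.27 / (76.2×10⁹ × 6.590×10^-3) = 3.821×10^-4 rad.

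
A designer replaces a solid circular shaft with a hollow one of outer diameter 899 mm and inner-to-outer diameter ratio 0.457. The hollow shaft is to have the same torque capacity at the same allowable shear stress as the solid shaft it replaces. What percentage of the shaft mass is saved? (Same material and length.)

Equal τ_max and T ⇒ the solid shaft needs d_s³ = d_o³(1−k⁴), so d_s = 899·(1−0.457⁴)^(1/3) = 885.7 mm.
Area ratio A_h/A_s = d_o²(1−k²)/d_s² = (1−k²)/(1−k⁴)^(2/3) = 0.8150.
Mass saving = 1 − 0.8150 = 18.5 %.

18.5 %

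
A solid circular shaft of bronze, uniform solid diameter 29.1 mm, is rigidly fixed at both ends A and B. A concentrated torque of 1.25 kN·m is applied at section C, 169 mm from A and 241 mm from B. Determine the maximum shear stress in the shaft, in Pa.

With uniform GJ and both ends fixed, compatibility θ_AC = θ_CB gives T_A·a = T_B·b, together with T_A + T_B = T₀.
T_A = T₀·b/(a+b) = 1250·241/410.0 = 734.8 N·m; T_B = 515.2 N·m.
τ in each portion: τ_AC = 1.52×10^8 Pa, τ_CB = 1.06×10^8 Pa; maximum is in AC.
τ_max = T_AC·r/J = 734.8·0.0146/7.04×10^-8 = 1.519×10^8 Pa.

1.52e8 Pa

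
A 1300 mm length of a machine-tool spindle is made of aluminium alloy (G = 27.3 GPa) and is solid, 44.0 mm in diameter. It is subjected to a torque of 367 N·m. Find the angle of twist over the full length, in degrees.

J = πd⁴/32 = π(0.0440)⁴/32 = 3.680×10^-7 m⁴.
θ = T·L/(G·J) = 367.0 × 1.30 / (27.3×10⁹ × 3.680×10^-7) = 0.04749 rad.

2.72°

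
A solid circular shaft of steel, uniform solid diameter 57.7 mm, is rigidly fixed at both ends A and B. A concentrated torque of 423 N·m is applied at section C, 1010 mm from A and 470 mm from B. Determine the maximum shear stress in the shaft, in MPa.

7.65 MPa

With uniform GJ and both ends fixed, compatibility θ_AC = θ_CB gives T_A·a = T_B·b, together with T_A + T_B = T₀.
T_A = T₀·b/(a+b) = 423.0·470/1480 = 134.3 N·m; T_B = 288.7 N·m.
τ in each portion: τ_AC = 3.56×10^6 Pa, τ_CB = 7.65×10^6 Pa; maximum is in CB.
τ_max = T_CB·r/J = 288.7·0.0289/1.09×10^-6 = 7.653×10^6 Pa.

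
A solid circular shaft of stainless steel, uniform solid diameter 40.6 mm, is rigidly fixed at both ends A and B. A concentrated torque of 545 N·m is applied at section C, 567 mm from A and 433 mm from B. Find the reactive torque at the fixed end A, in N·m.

With uniform GJ and both ends fixed, compatibility θ_AC = θ_CB gives T_A·a = T_B·b, together with T_A + T_B = T₀.
T_A = T₀·b/(a+b) = 545.0·433/1000 = 236.0 N·m; T_B = 309.0 N·m.

236 N·m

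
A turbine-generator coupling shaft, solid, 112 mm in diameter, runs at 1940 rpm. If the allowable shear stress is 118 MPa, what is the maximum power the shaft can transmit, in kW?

J = πd⁴/32 = π(0.112)⁴/32 = 1.545×10^-5 m⁴.
T_max = τ_allow·J/r = 1.18×10^8 × 1.545×10^-5 / 0.0560 = 32550 N·m.
ω = 2π·1940/60 = 203.2 rad/s, so P_max = T_max·ω = 6.613×10^6 W.

6610 kW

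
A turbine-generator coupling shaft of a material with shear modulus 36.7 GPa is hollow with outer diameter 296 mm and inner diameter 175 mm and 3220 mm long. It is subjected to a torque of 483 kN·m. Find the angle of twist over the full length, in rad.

0.0641 rad

J = π(d_o⁴ − d_i⁴)/32 = π(0.296⁴ − 0.175⁴)/32 = 6.616×10^-4 m⁴.
θ = T·L/(G·J) = 483000 × 3.22 / (36.7×10⁹ × 6.616×10^-4) = 0.06406 rad.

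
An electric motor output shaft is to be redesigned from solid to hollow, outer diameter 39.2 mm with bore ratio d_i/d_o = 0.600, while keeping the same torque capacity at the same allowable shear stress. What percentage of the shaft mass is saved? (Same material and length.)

Equal τ_max and T ⇒ the solid shaft needs d_s³ = d_o³(1−k⁴), so d_s = 39.2·(1−0.600⁴)^(1/3) = 37.43 mm.
Area ratio A_h/A_s = d_o²(1−k²)/d_s² = (1−k²)/(1−k⁴)^(2/3) = 0.7020.
Mass saving = 1 − 0.7020 = 29.8 %.

29.8 %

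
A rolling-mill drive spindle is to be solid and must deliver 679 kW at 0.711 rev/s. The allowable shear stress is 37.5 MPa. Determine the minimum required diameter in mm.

ω = 2π·0.711 = 4.467 rad/s, so T = P/ω = 679×10³ / 4.467 = 152000 N·m.
For a solid shaft τ_max = 16T/(πd³), so d = (16T/(π τ_allow))^(1/3) = (16·152000/(π·3.75×10^7))^(1/3) = 0.2743 m.

274 mm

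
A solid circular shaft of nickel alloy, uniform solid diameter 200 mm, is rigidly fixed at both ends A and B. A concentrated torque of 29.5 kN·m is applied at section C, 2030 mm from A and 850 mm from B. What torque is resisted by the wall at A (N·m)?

8710 N·m

With uniform GJ and both ends fixed, compatibility θ_AC = θ_CB gives T_A·a = T_B·b, together with T_A + T_B = T₀.
T_A = T₀·b/(a+b) = 29500·850/2880 = 8707 N·m; T_B = 20790 N·m.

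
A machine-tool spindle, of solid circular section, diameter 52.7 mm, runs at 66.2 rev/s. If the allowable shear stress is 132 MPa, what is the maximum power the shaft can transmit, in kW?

1580 kW

J = πd⁴/32 = π(0.0527)⁴/32 = 7.573×10^-7 m⁴.
T_max = τ_allow·J/r = 1.32×10^8 × 7.573×10^-7 / 0.0264 = 3793 N·m.
ω = 2π·66.2 = 415.9 rad/s, so P_max = T_max·ω = 1.578×10^6 W.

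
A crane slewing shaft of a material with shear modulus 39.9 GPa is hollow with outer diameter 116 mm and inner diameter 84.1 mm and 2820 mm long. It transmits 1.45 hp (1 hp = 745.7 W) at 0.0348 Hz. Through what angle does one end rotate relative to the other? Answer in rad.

0.0272 rad

ω = 2π·0.0348 = 0.2187 rad/s, so T = P/ω = 1.45×745.7 / 0.2187 = 4945 N·m.
J = π(d_o⁴ − d_i⁴)/32 = π(0.116⁴ − 0.0841⁴)/32 = 1.286×10^-5 m⁴.
θ = T·L/(G·J) = 4945 × 2.82 / (39.9×10⁹ × 1.286×10^-5) = 0.02717 rad.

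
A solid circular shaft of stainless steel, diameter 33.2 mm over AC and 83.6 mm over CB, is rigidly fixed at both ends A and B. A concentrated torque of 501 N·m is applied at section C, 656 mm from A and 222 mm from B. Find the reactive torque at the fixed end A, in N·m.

4.18 N·m

Compatibility: T_A·a/J_AC = T_B·b/J_CB with T_A + T_B = T₀.
J_AC = 1.19×10^-7 m⁴, J_CB = 4.80×10^-6 m⁴, so T_A = T₀·(J_AC/a)/((J_AC/a)+(J_CB/b)) = 4.182 N·m, T_B = 496.8 N·m.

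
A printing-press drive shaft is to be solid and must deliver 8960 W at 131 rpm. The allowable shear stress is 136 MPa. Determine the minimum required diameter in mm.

29.0 mm

ω = 2π·131/60 = 13.72 rad/s, so T = P/ω = 8960 / 13.72 = 653.1 N·m.
For a solid shaft τ_max = 16T/(πd³), so d = (16T/(π τ_allow))^(1/3) = (16·653.1/(π·1.36×10^8))^(1/3) = 0.02903 m.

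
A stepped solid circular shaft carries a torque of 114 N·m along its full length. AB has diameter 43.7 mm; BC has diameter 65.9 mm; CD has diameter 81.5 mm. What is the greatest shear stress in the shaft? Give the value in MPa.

Under the same torque, τ_max = 16T/(πd³) is largest where d is smallest — segment AB (d = 43.7 mm).
τ_max = 16·114.0/(π·(0.0437)³) = 6.957×10^6 Pa.

6.96 MPa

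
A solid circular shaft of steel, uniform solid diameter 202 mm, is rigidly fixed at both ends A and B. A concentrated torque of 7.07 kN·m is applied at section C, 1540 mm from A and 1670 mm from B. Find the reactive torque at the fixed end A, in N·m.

With uniform GJ and both ends fixed, compatibility θ_AC = θ_CB gives T_A·a = T_B·b, together with T_A + T_B = T₀.
T_A = T₀·b/(a+b) = 7070·1670/3210 = 3678 N·m; T_B = 3392 N·m.

3680 N·m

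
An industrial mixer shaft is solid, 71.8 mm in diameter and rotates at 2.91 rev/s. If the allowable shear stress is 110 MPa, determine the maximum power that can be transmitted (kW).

146 kW

J = πd⁴/32 = π(0.0718)⁴/32 = 2.609×10^-6 m⁴.
T_max = τ_allow·J/r = 1.10×10^8 × 2.609×10^-6 / 0.0359 = 7995 N·m.
ω = 2π·2.91 = 18.28 rad/s, so P_max = T_max·ω = 1.462×10^5 W.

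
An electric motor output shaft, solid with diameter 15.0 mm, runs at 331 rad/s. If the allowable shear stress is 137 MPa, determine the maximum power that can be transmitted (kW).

30.1 kW

J = πd⁴/32 = π(0.0150)⁴/32 = 4.970×10^-9 m⁴.
T_max = τ_allow·J/r = 1.37×10^8 × 4.970×10^-9 / 0.00750 = 90.79 N·m.
ω = 331 rad/s, so P_max = T_max·ω = 3.005×10^4 W.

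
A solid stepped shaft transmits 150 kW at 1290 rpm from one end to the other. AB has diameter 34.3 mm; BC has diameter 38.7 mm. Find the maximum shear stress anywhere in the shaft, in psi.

20300 psi

ω = 2π·1290/60 = 135.1 rad/s, so T = P/ω = 150×10³ / 135.1 = 1110 N·m.
Under the same torque, τ_max = 16T/(πd³) is largest where d is smallest — segment AB (d = 34.3 mm).
τ_max = 16·1110/(π·(0.0343)³) = 1.401×10^8 Pa.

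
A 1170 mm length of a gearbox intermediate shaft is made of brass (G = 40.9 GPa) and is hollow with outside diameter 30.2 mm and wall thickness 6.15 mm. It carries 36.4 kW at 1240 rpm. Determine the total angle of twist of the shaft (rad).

0.112 rad

ω = 2π·1240/60 = 129.9 rad/s, so T = P/ω = 36.4×10³ / 129.9 = 280.3 N·m.
J = π(d_o⁴ − d_i⁴)/32 = π(0.0302⁴ − 0.0179⁴)/32 = 7.158×10^-8 m⁴.
θ = T·L/(G·J) = 280.3 × 1.17 / (40.9×10⁹ × 7.158×10^-8) = 0.1120 rad.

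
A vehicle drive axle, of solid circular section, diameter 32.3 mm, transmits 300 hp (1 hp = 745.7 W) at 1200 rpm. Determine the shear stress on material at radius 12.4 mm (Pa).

ω = 2π·1200/60 = 125.7 rad/s, so T = P/ω = 300×745.7 / 125.7 = 1780 N·m.
J = πd⁴/32 = π(0.0323)⁴/32 = 1.069×10^-7 m⁴.
Shear stress varies linearly with radius: τ = T·r/J = 1780 × 0.0124 / 1.069×10^-7 = 2.066×10^8 Pa.

2.07e8 Pa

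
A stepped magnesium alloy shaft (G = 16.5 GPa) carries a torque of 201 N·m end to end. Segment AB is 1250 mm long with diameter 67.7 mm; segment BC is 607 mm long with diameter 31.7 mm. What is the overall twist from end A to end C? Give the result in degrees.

4.70°

J_AB = π(0.0677)⁴/32 = 2.06×10^-6 m⁴; J_BC = π(0.0317)⁴/32 = 9.91×10^-8 m⁴.
θ = (T/G)·Σ L_i/J_i = (201.0/16.5×10⁹)·(1.25/2.06×10^-6 + 0.607/9.91×10^-8) = 0.08197 rad.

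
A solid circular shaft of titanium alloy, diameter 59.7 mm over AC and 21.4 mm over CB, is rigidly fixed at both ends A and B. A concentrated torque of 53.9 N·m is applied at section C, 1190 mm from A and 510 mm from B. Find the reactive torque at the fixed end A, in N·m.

51.9 N·m

Compatibility: T_A·a/J_AC = T_B·b/J_CB with T_A + T_B = T₀.
J_AC = 1.25×10^-6 m⁴, J_CB = 2.06×10^-8 m⁴, so T_A = T₀·(J_AC/a)/((J_AC/a)+(J_CB/b)) = 51.90 N·m, T_B = 1.999 N·m.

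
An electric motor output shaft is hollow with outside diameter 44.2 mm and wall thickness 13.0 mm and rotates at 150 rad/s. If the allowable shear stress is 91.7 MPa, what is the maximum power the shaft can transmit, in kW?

J = π(d_o⁴ − d_i⁴)/32 = π(0.0442⁴ − 0.0182⁴)/32 = 3.639×10^-7 m⁴.
T_max = τ_allow·J/r = 9.17×10^7 × 3.639×10^-7 / 0.0221 = 1510 N·m.
ω = 150 rad/s, so P_max = T_max·ω = 2.265×10^5 W.

227 kW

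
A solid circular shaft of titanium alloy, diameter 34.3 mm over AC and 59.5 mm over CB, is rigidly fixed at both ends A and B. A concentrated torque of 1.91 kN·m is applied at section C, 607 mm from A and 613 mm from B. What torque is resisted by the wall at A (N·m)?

Compatibility: T_A·a/J_AC = T_B·b/J_CB with T_A + T_B = T₀.
J_AC = 1.36×10^-7 m⁴, J_CB = 1.23×10^-6 m⁴, so T_A = T₀·(J_AC/a)/((J_AC/a)+(J_CB/b)) = 191.6 N·m, T_B = 1718 N·m.

192 N·m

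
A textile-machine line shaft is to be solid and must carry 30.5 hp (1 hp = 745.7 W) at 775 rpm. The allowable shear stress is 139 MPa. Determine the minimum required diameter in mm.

21.7 mm

ω = 2π·775/60 = 81.16 rad/s, so T = P/ω = 30.5×745.7 / 81.16 = 280.2 N·m.
For a solid shaft τ_max = 16T/(πd³), so d = (16T/(π τ_allow))^(1/3) = (16·280.2/(π·1.39×10^8))^(1/3) = 0.02174 m.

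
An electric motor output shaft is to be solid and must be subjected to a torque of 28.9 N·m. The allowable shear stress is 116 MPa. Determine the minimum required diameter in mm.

For a solid shaft τ_max = 16T/(πd³), so d = (16T/(π τ_allow))^(1/3) = (16·28.90/(π·1.16×10^8))^(1/3) = 0.01083 m.

10.8 mm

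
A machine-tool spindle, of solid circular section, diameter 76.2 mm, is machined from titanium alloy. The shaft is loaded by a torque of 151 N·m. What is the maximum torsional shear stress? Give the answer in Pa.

1.74e6 Pa

J = πd⁴/32 = π(0.0762)⁴/32 = 3.310×10^-6 m⁴.
τ_max = T·r/J = 151.0 × 0.0381 / 3.310×10^-6 = 1.738×10^6 Pa.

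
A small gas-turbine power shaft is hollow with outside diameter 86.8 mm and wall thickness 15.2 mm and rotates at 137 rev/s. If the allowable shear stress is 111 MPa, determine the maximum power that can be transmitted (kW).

J = π(d_o⁴ − d_i⁴)/32 = π(0.0868⁴ − 0.0564⁴)/32 = 4.579×10^-6 m⁴.
T_max = τ_allow·J/r = 1.11×10^8 × 4.579×10^-6 / 0.0434 = 11710 N·m.
ω = 2π·137 = 860.8 rad/s, so P_max = T_max·ω = 1.008×10^7 W.

10100 kW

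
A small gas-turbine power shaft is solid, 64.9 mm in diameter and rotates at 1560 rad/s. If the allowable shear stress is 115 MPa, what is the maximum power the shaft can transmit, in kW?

J = πd⁴/32 = π(0.0649)⁴/32 = 1.742×10^-6 m⁴.
T_max = τ_allow·J/r = 1.15×10^8 × 1.742×10^-6 / 0.0324 = 6173 N·m.
ω = 1560 rad/s, so P_max = T_max·ω = 9.629×10^6 W.

9630 kW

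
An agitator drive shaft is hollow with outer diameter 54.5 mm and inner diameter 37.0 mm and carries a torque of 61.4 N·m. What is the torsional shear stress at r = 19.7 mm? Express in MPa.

J = π(d_o⁴ − d_i⁴)/32 = π(0.0545⁴ − 0.0370⁴)/32 = 6.821×10^-7 m⁴.
Shear stress varies linearly with radius: τ = T·r/J = 61.40 × 0.0197 / 6.821×10^-7 = 1.773×10^6 Pa.

1.77 MPa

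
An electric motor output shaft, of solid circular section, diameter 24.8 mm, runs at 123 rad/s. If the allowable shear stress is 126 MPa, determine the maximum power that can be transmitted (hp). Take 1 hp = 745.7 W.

62.2 hp

J = πd⁴/32 = π(0.0248)⁴/32 = 3.714×10^-8 m⁴.
T_max = τ_allow·J/r = 1.26×10^8 × 3.714×10^-8 / 0.0124 = 377.4 N·m.
ω = 123 rad/s, so P_max = T_max·ω = 4.642×10^4 W.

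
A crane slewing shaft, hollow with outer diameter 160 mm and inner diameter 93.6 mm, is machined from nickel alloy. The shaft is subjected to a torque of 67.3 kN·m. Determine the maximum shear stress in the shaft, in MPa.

94.8 MPa

J = π(d_o⁴ − d_i⁴)/32 = π(0.160⁴ − 0.0936⁴)/32 = 5.680×10^-5 m⁴.
τ_max = T·r/J = 67300 × 0.0800 / 5.680×10^-5 = 9.478×10^7 Pa.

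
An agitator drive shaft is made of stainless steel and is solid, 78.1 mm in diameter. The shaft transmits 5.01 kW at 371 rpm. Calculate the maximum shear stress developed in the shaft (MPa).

1.38 MPa

ω = 2π·371/60 = 38.85 rad/s, so T = P/ω = 5.01×10³ / 38.85 = 129.0 N·m.
J = πd⁴/32 = π(0.0781)⁴/32 = 3.653×10^-6 m⁴.
τ_max = T·r/J = 129.0 × 0.0390 / 3.653×10^-6 = 1.379×10^6 Pa.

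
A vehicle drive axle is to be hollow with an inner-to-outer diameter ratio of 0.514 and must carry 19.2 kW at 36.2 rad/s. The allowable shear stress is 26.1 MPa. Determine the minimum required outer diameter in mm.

48.1 mm

ω = 36.2 rad/s, so T = P/ω = 19.2×10³ / 36.20 = 530.4 N·m.
For a hollow shaft with d_i/d_o = 0.514: τ_max = 16T/(π d_o³ (1−k⁴)), so d_o = [16T/(π τ_allow (1−k⁴))]^(1/3) = [16·530.4/(π·2.61×10^7·0.9302)]^(1/3) = 0.04810 m.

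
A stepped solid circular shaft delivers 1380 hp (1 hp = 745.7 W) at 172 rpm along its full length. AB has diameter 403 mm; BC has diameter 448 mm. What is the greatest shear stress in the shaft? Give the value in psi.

ω = 2π·172/60 = 18.01 rad/s, so T = P/ω = 1380×745.7 / 18.01 = 57130 N·m.
Under the same torque, τ_max = 16T/(πd³) is largest where d is smallest — segment AB (d = 403 mm).
τ_max = 16·57130/(π·(0.403)³) = 4.446×10^6 Pa.

645 psi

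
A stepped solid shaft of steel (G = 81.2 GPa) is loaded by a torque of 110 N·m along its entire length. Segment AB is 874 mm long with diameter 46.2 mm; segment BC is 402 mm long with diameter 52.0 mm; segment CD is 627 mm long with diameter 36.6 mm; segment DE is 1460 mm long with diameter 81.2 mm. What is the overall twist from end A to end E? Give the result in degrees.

0.498°

J_AB = π(0.0462)⁴/32 = 4.47×10^-7 m⁴; J_BC = π(0.0520)⁴/32 = 7.18×10^-7 m⁴; J_CD = π(0.0366)⁴/32 = 1.76×10^-7 m⁴; J_DE = π(0.0812)⁴/32 = 4.27×10^-6 m⁴.
θ = (T/G)·Σ L_i/J_i = (110.0/81.2×10⁹)·(0.874/4.47×10^-7 + 0.402/7.18×10^-7 + 0.627/1.76×10^-7 + 1.46/4.27×10^-6) = 8.691×10^-3 rad.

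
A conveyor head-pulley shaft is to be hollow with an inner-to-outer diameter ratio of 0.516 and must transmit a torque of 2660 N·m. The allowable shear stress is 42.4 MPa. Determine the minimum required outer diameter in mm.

For a hollow shaft with d_i/d_o = 0.516: τ_max = 16T/(π d_o³ (1−k⁴)), so d_o = [16T/(π τ_allow (1−k⁴))]^(1/3) = [16·2660/(π·4.24×10^7·0.9291)]^(1/3) = 0.07006 m.

70.1 mm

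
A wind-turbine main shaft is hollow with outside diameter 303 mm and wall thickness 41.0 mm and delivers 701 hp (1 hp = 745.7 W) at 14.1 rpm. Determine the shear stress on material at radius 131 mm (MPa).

78.2 MPa

ω = 2π·14.1/60 = 1.477 rad/s, so T = P/ω = 701×745.7 / 1.477 = 354000 N·m.
J = π(d_o⁴ − d_i⁴)/32 = π(0.303⁴ − 0.221⁴)/32 = 5.933×10^-4 m⁴.
Shear stress varies linearly with radius: τ = T·r/J = 354000 × 0.131 / 5.933×10^-4 = 7.817×10^7 Pa.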